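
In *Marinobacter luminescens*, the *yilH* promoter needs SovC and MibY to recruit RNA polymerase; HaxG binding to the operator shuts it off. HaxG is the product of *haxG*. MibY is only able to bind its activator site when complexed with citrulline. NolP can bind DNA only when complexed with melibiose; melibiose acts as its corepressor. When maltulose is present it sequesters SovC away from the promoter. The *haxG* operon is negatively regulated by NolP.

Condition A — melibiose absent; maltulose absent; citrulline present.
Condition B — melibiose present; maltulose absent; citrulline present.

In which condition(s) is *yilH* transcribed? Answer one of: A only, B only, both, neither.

B only

Condition A:
Melibiose is absent, so NolP is inactive.
With no repressor bound, *haxG* is transcribed.
So HaxG is produced and active.
Maltulose is absent, so SovC is active.
Citrulline is present, so MibY is active.
With repressor HaxG bound, *yilH* is not transcribed.
→ *yilH* is OFF in A.
Condition B:
Melibiose is present, so NolP is active.
With repressor NolP bound, *haxG* is not transcribed.
So HaxG is not produced.
Maltulose is absent, so SovC is active.
Citrulline is present, so MibY is active.
No repressor is bound and SovC and MibY are active, so *yilH* is transcribed.
→ *yilH* is ON in B.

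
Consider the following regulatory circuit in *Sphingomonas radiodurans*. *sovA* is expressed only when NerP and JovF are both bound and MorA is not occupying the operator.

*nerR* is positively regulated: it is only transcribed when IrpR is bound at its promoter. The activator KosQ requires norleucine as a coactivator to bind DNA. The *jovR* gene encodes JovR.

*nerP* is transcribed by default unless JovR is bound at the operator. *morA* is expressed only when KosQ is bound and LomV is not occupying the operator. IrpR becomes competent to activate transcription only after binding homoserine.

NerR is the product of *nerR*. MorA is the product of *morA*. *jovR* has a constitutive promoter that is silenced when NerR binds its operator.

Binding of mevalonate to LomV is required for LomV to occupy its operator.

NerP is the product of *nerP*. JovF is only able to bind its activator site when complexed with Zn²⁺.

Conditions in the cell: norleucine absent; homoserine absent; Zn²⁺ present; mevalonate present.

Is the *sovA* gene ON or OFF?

Homoserine is absent, so IrpR is inactive.
Required activator IrpR is absent, so *nerR* is not transcribed.
So NerR is not produced.
With no repressor bound, *jovR* is transcribed.
So JovR is produced and active.
With repressor JovR bound, *nerP* is not transcribed.
So NerP is not produced.
Mevalonate is present, so LomV is active.
Norleucine is absent, so KosQ is inactive.
With repressor LomV bound, *morA* is not transcribed.
So MorA is not produced.
Zn²⁺ is present, so JovF is active.
Required activator NerP is absent, so *sovA* is not transcribed.

OFF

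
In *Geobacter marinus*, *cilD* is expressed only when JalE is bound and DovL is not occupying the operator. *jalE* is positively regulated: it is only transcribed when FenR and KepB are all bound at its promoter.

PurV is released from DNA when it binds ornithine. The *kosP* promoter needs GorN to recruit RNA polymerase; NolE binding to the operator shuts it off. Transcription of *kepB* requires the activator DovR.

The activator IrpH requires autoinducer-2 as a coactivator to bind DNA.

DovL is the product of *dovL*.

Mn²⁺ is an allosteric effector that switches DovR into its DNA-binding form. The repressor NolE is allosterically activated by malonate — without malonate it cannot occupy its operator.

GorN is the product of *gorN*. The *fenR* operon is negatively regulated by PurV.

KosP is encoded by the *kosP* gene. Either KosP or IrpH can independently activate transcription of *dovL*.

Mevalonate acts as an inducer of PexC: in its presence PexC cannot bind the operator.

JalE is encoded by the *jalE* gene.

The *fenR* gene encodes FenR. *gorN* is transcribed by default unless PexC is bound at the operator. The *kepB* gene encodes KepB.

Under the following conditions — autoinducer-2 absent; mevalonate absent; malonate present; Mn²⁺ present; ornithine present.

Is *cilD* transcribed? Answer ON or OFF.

Ornithine is present, so PurV is inactive.
With no repressor bound, *fenR* is transcribed.
So FenR is produced and active.
Mn²⁺ is present, so DovR is active.
No repressor is bound and DovR is active, so *kepB* is transcribed.
So KepB is produced and active.
No repressor is bound and FenR and KepB are active, so *jalE* is transcribed.
So JalE is produced and active.
Malonate is present, so NolE is active.
Mevalonate is absent, so PexC is active.
With repressor PexC bound, *gorN* is not transcribed.
So GorN is not produced.
With repressor NolE bound, *kosP* is not transcribed.
So KosP is not produced.
Autoinducer-2 is absent, so IrpH is inactive.
No activator is available at the *dovL* promoter, so *dovL* is not transcribed.
So DovL is not produced.
No repressor is bound and JalE is active, so *cilD* is transcribed.

ON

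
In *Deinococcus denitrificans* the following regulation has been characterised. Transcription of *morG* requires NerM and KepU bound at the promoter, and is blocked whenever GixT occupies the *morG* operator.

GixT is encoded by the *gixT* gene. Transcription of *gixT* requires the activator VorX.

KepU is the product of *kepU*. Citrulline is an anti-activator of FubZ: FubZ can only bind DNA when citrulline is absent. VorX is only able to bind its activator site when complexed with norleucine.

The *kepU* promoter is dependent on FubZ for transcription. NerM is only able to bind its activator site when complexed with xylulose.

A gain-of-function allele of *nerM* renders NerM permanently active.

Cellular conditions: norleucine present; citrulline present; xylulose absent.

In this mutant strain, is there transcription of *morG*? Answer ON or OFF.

NerM is constitutively active in this strain.
Citrulline is present, so FubZ is inactive.
Required activator FubZ is absent, so *kepU* is not transcribed.
So KepU is not produced.
Norleucine is present, so VorX is active.
No repressor is bound and VorX is active, so *gixT* is transcribed.
So GixT is produced and active.
With repressor GixT bound, *morG* is not transcribed.

OFF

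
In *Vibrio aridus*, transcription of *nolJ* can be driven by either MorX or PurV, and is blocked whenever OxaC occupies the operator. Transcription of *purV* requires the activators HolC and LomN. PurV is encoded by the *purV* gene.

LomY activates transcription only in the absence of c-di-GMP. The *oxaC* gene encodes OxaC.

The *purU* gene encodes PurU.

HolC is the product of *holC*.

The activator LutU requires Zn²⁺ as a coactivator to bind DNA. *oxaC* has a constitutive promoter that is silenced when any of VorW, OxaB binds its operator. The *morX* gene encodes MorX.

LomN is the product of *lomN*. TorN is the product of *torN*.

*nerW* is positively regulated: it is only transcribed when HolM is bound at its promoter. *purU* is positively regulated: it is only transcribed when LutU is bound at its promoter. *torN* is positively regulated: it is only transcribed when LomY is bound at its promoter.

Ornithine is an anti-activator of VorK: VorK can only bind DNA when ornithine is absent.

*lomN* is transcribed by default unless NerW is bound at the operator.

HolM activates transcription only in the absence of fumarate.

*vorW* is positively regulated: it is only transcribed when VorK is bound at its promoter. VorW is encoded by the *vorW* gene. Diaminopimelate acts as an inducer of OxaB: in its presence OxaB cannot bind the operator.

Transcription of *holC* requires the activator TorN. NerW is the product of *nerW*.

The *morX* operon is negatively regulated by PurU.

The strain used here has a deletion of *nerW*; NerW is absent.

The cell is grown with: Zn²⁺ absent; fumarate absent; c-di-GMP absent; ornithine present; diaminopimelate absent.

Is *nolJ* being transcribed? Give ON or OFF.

Ornithine is present, so VorK is inactive.
Required activator VorK is absent, so *vorW* is not transcribed.
So VorW is not produced.
Diaminopimelate is absent, so OxaB is active.
With repressor OxaB bound, *oxaC* is not transcribed.
So OxaC is not produced.
Zn²⁺ is absent, so LutU is inactive.
Required activator LutU is absent, so *purU* is not transcribed.
So PurU is not produced.
With no repressor bound, *morX* is transcribed.
So MorX is produced and active.
c-di-GMP is absent, so LomY is active.
No repressor is bound and LomY is active, so *torN* is transcribed.
So TorN is produced and active.
No repressor is bound and TorN is active, so *holC* is transcribed.
So HolC is produced and active.
NerW is non-functional in this strain, so it has no effect.
With no repressor bound, *lomN* is transcribed.
So LomN is produced and active.
No repressor is bound and HolC and LomN are active, so *purV* is transcribed.
So PurV is produced and active.
Activator MorX is present, so *nolJ* is transcribed.

ON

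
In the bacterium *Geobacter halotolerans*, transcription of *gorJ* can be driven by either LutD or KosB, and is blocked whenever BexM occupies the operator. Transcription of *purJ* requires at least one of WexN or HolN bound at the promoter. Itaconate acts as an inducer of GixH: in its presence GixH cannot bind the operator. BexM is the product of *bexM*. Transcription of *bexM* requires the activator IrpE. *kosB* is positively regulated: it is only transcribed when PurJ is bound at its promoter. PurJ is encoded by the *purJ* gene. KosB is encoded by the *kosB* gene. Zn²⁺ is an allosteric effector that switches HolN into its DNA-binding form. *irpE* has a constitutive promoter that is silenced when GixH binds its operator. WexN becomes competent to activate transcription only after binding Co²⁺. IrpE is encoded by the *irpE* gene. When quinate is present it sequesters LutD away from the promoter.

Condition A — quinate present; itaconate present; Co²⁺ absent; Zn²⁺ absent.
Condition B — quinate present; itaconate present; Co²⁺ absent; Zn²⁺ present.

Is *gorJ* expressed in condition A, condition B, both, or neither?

Condition A:
Quinate is present, so LutD is inactive.
Itaconate is present, so GixH is inactive.
With no repressor bound, *irpE* is transcribed.
So IrpE is produced and active.
No repressor is bound and IrpE is active, so *bexM* is transcribed.
So BexM is produced and active.
Co²⁺ is absent, so WexN is inactive.
Zn²⁺ is absent, so HolN is inactive.
No activator is available at the *purJ* promoter, so *purJ* is not transcribed.
So PurJ is not produced.
Required activator PurJ is absent, so *kosB* is not transcribed.
So KosB is not produced.
With repressor BexM bound, *gorJ* is not transcribed.
→ *gorJ* is OFF in A.
Condition B:
Quinate is present, so LutD is inactive.
Itaconate is present, so GixH is inactive.
With no repressor bound, *irpE* is transcribed.
So IrpE is produced and active.
No repressor is bound and IrpE is active, so *bexM* is transcribed.
So BexM is produced and active.
Co²⁺ is absent, so WexN is inactive.
Zn²⁺ is present, so HolN is active.
Activator HolN is present, so *purJ* is transcribed.
So PurJ is produced and active.
No repressor is bound and PurJ is active, so *kosB* is transcribed.
So KosB is produced and active.
With repressor BexM bound, *gorJ* is not transcribed.
→ *gorJ* is OFF in B.

neither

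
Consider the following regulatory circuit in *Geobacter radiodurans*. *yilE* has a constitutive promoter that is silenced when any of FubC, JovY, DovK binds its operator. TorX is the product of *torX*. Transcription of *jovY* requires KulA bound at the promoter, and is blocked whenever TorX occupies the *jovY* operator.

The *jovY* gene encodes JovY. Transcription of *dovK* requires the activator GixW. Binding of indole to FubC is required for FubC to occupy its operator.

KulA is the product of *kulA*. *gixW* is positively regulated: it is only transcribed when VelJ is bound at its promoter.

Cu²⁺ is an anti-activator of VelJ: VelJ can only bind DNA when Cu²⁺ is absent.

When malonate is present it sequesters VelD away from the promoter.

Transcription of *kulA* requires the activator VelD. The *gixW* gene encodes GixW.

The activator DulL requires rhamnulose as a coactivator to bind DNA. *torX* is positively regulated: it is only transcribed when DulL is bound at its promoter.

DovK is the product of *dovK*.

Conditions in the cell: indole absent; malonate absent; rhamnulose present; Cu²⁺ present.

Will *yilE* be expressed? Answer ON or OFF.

Indole is absent, so FubC is inactive.
Rhamnulose is present, so DulL is active.
No repressor is bound and DulL is active, so *torX* is transcribed.
So TorX is produced and active.
Malonate is absent, so VelD is active.
No repressor is bound and VelD is active, so *kulA* is transcribed.
So KulA is produced and active.
With repressor TorX bound, *jovY* is not transcribed.
So JovY is not produced.
Cu²⁺ is present, so VelJ is inactive.
Required activator VelJ is absent, so *gixW* is not transcribed.
So GixW is not produced.
Required activator GixW is absent, so *dovK* is not transcribed.
So DovK is not produced.
With no repressor bound, *yilE* is transcribed.

ON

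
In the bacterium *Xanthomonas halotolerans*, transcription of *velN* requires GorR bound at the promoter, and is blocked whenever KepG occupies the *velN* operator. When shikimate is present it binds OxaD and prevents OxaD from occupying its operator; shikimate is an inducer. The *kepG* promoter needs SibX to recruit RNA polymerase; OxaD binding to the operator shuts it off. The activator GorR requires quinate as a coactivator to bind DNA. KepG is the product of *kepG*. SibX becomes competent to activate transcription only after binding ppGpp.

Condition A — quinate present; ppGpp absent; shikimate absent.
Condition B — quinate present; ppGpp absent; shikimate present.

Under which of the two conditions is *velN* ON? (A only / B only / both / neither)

both

Condition A:
Quinate is present, so GorR is active.
ppGpp is absent, so SibX is inactive.
Shikimate is absent, so OxaD is active.
With repressor OxaD bound, *kepG* is not transcribed.
So KepG is not produced.
No repressor is bound and GorR is active, so *velN* is transcribed.
→ *velN* is ON in A.
Condition B:
Quinate is present, so GorR is active.
ppGpp is absent, so SibX is inactive.
Shikimate is present, so OxaD is inactive.
Required activator SibX is absent, so *kepG* is not transcribed.
So KepG is not produced.
No repressor is bound and GorR is active, so *velN* is transcribed.
→ *velN* is ON in B.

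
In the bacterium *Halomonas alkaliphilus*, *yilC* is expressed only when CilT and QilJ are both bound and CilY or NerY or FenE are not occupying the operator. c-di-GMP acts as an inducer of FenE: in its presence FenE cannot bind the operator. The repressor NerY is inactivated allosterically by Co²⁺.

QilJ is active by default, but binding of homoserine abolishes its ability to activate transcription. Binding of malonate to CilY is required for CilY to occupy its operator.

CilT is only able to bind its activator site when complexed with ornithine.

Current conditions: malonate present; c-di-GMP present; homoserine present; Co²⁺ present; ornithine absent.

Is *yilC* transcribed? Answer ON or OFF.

Ornithine is absent, so CilT is inactive.
Malonate is present, so CilY is active.
Homoserine is present, so QilJ is inactive.
Co²⁺ is present, so NerY is inactive.
c-di-GMP is present, so FenE is inactive.
With repressor CilY bound, *yilC* is not transcribed.

OFF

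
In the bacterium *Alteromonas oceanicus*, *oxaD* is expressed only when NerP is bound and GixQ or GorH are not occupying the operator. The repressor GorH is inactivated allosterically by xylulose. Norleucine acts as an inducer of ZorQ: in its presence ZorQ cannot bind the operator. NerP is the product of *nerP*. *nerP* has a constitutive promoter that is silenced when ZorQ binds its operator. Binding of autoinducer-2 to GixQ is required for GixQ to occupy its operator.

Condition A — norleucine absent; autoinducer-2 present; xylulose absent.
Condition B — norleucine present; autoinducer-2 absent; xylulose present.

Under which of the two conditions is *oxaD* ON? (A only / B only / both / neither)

B only

Condition A:
Norleucine is absent, so ZorQ is active.
With repressor ZorQ bound, *nerP* is not transcribed.
So NerP is not produced.
Autoinducer-2 is present, so GixQ is active.
Xylulose is absent, so GorH is active.
With repressor GixQ bound, *oxaD* is not transcribed.
→ *oxaD* is OFF in A.
Condition B:
Norleucine is present, so ZorQ is inactive.
With no repressor bound, *nerP* is transcribed.
So NerP is produced and active.
Autoinducer-2 is absent, so GixQ is inactive.
Xylulose is present, so GorH is inactive.
No repressor is bound and NerP is active, so *oxaD* is transcribed.
→ *oxaD* is ON in B.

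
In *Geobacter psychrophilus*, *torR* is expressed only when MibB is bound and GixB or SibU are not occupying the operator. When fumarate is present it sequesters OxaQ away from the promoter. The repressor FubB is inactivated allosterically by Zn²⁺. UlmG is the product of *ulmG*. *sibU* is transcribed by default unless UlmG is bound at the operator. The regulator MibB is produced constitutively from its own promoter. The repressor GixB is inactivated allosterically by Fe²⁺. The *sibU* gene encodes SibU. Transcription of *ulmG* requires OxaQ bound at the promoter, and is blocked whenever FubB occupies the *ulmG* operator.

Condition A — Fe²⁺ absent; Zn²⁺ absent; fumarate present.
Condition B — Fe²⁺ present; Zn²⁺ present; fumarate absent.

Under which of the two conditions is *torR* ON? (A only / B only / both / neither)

Condition A:
MibB is produced constitutively and is active.
Fe²⁺ is absent, so GixB is active.
Zn²⁺ is absent, so FubB is active.
Fumarate is present, so OxaQ is inactive.
With repressor FubB bound, *ulmG* is not transcribed.
So UlmG is not produced.
With no repressor bound, *sibU* is transcribed.
So SibU is produced and active.
With repressor GixB bound, *torR* is not transcribed.
→ *torR* is OFF in A.
Condition B:
MibB is produced constitutively and is active.
Fe²⁺ is present, so GixB is inactive.
Zn²⁺ is present, so FubB is inactive.
Fumarate is absent, so OxaQ is active.
No repressor is bound and OxaQ is active, so *ulmG* is transcribed.
So UlmG is produced and active.
With repressor UlmG bound, *sibU* is not transcribed.
So SibU is not produced.
No repressor is bound and MibB is active, so *torR* is transcribed.
→ *torR* is ON in B.

B only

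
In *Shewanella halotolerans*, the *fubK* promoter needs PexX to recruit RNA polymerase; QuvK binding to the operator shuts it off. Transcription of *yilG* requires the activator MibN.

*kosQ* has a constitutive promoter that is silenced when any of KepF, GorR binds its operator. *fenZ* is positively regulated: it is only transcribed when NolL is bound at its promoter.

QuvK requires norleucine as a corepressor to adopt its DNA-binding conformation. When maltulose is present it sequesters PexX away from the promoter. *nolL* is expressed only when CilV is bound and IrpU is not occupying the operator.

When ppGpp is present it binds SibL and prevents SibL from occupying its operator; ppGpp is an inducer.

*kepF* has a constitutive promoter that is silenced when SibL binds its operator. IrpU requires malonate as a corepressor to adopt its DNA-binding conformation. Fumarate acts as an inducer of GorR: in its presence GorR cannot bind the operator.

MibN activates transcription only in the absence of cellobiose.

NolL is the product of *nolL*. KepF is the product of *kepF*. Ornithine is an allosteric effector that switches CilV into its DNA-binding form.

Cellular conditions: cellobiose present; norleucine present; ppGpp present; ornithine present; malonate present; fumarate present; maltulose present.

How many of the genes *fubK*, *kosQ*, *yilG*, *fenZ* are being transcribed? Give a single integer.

Norleucine is present, so QuvK is active.
Maltulose is present, so PexX is inactive.
With repressor QuvK bound, *fubK* is not transcribed.
→ *fubK* is OFF.
ppGpp is present, so SibL is inactive.
With no repressor bound, *kepF* is transcribed.
So KepF is produced and active.
Fumarate is present, so GorR is inactive.
With repressor KepF bound, *kosQ* is not transcribed.
→ *kosQ* is OFF.
Cellobiose is present, so MibN is inactive.
Required activator MibN is absent, so *yilG* is not transcribed.
→ *yilG* is OFF.
Malonate is present, so IrpU is active.
Ornithine is present, so CilV is active.
With repressor IrpU bound, *nolL* is not transcribed.
So NolL is not produced.
Required activator NolL is absent, so *fenZ* is not transcribed.
→ *fenZ* is OFF.
0 of the 4 genes are transcribed.

0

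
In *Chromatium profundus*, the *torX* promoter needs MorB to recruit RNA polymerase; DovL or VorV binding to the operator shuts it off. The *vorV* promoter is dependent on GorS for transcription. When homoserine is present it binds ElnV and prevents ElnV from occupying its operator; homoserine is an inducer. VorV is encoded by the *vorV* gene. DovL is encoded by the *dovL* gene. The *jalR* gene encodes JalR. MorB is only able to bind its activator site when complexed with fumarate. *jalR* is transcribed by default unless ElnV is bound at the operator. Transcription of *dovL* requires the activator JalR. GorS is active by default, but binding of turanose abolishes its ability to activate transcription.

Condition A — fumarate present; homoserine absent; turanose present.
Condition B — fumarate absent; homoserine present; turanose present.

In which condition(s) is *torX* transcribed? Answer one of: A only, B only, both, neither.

A only

Condition A:
Fumarate is present, so MorB is active.
Homoserine is absent, so ElnV is active.
With repressor ElnV bound, *jalR* is not transcribed.
So JalR is not produced.
Required activator JalR is absent, so *dovL* is not transcribed.
So DovL is not produced.
Turanose is present, so GorS is inactive.
Required activator GorS is absent, so *vorV* is not transcribed.
So VorV is not produced.
No repressor is bound and MorB is active, so *torX* is transcribed.
→ *torX* is ON in A.
Condition B:
Fumarate is absent, so MorB is inactive.
Homoserine is present, so ElnV is inactive.
With no repressor bound, *jalR* is transcribed.
So JalR is produced and active.
No repressor is bound and JalR is active, so *dovL* is transcribed.
So DovL is produced and active.
Turanose is present, so GorS is inactive.
Required activator GorS is absent, so *vorV* is not transcribed.
So VorV is not produced.
With repressor DovL bound, *torX* is not transcribed.
→ *torX* is OFF in B.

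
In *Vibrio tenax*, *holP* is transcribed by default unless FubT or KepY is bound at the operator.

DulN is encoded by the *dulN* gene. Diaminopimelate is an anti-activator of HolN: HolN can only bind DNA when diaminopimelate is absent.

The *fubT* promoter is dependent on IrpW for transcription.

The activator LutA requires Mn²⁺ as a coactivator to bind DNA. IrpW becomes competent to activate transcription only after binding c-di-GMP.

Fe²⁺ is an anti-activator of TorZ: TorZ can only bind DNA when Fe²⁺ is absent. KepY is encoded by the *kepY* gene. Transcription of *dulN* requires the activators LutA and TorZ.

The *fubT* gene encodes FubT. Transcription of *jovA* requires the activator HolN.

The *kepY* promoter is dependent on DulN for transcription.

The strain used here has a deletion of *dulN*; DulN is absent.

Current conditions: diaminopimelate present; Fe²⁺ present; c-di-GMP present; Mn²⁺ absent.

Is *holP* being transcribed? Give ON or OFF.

c-di-GMP is present, so IrpW is active.
No repressor is bound and IrpW is active, so *fubT* is transcribed.
So FubT is produced and active.
DulN is non-functional in this strain, so it has no effect.
Required activator DulN is absent, so *kepY* is not transcribed.
So KepY is not produced.
With repressor FubT bound, *holP* is not transcribed.

OFF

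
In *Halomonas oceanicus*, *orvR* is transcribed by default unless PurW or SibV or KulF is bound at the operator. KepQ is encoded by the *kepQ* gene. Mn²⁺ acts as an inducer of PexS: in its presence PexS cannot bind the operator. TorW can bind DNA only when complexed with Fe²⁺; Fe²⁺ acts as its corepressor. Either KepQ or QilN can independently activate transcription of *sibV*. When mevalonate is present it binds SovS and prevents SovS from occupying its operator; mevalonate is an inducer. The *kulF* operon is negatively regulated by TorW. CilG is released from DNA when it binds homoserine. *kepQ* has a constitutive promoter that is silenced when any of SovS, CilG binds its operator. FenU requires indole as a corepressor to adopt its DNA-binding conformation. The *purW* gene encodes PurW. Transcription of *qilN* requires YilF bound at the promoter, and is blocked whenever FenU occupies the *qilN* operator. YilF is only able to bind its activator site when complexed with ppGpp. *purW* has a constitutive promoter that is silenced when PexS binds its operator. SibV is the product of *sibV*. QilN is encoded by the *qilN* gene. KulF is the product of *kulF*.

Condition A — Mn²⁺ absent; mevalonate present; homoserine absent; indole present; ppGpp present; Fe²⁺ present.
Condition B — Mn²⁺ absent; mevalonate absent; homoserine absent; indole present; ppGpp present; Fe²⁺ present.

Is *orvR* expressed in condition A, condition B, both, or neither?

both

Condition A:
Mn²⁺ is absent, so PexS is active.
With repressor PexS bound, *purW* is not transcribed.
So PurW is not produced.
Mevalonate is present, so SovS is inactive.
Homoserine is absent, so CilG is active.
With repressor CilG bound, *kepQ* is not transcribed.
So KepQ is not produced.
Indole is present, so FenU is active.
ppGpp is present, so YilF is active.
With repressor FenU bound, *qilN* is not transcribed.
So QilN is not produced.
No activator is available at the *sibV* promoter, so *sibV* is not transcribed.
So SibV is not produced.
Fe²⁺ is present, so TorW is active.
With repressor TorW bound, *kulF* is not transcribed.
So KulF is not produced.
With no repressor bound, *orvR* is transcribed.
→ *orvR* is ON in A.
Condition B:
Mn²⁺ is absent, so PexS is active.
With repressor PexS bound, *purW* is not transcribed.
So PurW is not produced.
Mevalonate is absent, so SovS is active.
Homoserine is absent, so CilG is active.
With repressor SovS bound, *kepQ* is not transcribed.
So KepQ is not produced.
Indole is present, so FenU is active.
ppGpp is present, so YilF is active.
With repressor FenU bound, *qilN* is not transcribed.
So QilN is not produced.
No activator is available at the *sibV* promoter, so *sibV* is not transcribed.
So SibV is not produced.
Fe²⁺ is present, so TorW is active.
With repressor TorW bound, *kulF* is not transcribed.
So KulF is not produced.
With no repressor bound, *orvR* is transcribed.
→ *orvR* is ON in B.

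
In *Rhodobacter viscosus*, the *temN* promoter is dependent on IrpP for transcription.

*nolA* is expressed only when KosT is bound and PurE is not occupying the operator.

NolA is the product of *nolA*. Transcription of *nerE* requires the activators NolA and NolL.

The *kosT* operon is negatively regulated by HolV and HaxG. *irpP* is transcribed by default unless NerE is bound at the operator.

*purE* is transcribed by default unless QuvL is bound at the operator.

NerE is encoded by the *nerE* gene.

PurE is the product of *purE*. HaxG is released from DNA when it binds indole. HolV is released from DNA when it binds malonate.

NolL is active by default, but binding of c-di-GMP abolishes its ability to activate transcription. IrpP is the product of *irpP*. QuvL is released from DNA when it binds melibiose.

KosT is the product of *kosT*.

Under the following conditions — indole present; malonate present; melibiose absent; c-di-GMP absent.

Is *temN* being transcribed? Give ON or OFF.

Malonate is present, so HolV is inactive.
Indole is present, so HaxG is inactive.
With no repressor bound, *kosT* is transcribed.
So KosT is produced and active.
Melibiose is absent, so QuvL is active.
With repressor QuvL bound, *purE* is not transcribed.
So PurE is not produced.
No repressor is bound and KosT is active, so *nolA* is transcribed.
So NolA is produced and active.
c-di-GMP is absent, so NolL is active.
No repressor is bound and NolA and NolL are active, so *nerE* is transcribed.
So NerE is produced and active.
With repressor NerE bound, *irpP* is not transcribed.
So IrpP is not produced.
Required activator IrpP is absent, so *temN* is not transcribed.

OFF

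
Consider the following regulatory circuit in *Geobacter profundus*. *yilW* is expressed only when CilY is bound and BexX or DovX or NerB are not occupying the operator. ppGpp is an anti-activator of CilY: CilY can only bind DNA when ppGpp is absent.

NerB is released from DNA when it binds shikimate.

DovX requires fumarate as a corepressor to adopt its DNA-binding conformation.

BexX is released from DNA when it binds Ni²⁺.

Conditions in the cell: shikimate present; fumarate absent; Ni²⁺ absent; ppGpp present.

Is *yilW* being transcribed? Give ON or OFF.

OFF

ppGpp is present, so CilY is inactive.
Ni²⁺ is absent, so BexX is active.
Fumarate is absent, so DovX is inactive.
Shikimate is present, so NerB is inactive.
With repressor BexX bound, *yilW* is not transcribed.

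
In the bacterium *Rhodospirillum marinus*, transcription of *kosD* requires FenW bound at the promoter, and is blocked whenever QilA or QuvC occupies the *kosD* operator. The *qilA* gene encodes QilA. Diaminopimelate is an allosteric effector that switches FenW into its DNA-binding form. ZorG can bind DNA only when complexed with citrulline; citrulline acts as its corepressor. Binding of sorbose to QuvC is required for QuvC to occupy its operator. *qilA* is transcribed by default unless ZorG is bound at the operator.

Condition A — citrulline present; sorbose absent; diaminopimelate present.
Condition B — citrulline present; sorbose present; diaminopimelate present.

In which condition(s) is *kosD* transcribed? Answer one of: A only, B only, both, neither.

A only

Condition A:
Citrulline is present, so ZorG is active.
With repressor ZorG bound, *qilA* is not transcribed.
So QilA is not produced.
Sorbose is absent, so QuvC is inactive.
Diaminopimelate is present, so FenW is active.
No repressor is bound and FenW is active, so *kosD* is transcribed.
→ *kosD* is ON in A.
Condition B:
Citrulline is present, so ZorG is active.
With repressor ZorG bound, *qilA* is not transcribed.
So QilA is not produced.
Sorbose is present, so QuvC is active.
Diaminopimelate is present, so FenW is active.
With repressor QuvC bound, *kosD* is not transcribed.
→ *kosD* is OFF in B.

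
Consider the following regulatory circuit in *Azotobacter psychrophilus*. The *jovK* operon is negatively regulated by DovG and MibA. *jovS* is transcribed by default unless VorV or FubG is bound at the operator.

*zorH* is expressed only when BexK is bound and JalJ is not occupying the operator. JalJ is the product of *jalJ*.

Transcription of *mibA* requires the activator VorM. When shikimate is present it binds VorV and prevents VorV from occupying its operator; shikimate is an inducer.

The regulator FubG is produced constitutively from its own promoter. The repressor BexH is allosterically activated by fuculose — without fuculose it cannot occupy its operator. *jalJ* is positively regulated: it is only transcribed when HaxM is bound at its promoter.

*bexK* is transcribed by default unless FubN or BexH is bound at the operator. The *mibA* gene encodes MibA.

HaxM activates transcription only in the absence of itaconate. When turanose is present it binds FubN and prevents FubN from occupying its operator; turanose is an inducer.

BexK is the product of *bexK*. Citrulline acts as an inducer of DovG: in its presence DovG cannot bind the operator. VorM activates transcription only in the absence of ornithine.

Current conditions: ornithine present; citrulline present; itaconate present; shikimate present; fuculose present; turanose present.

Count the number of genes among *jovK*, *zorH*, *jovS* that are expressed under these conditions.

Citrulline is present, so DovG is inactive.
Ornithine is present, so VorM is inactive.
Required activator VorM is absent, so *mibA* is not transcribed.
So MibA is not produced.
With no repressor bound, *jovK* is transcribed.
→ *jovK* is ON.
Itaconate is present, so HaxM is inactive.
Required activator HaxM is absent, so *jalJ* is not transcribed.
So JalJ is not produced.
Turanose is present, so FubN is inactive.
Fuculose is present, so BexH is active.
With repressor BexH bound, *bexK* is not transcribed.
So BexK is not produced.
Required activator BexK is absent, so *zorH* is not transcribed.
→ *zorH* is OFF.
Shikimate is present, so VorV is inactive.
FubG is produced constitutively and is active.
With repressor FubG bound, *jovS* is not transcribed.
→ *jovS* is OFF.
1 of the 3 genes is transcribed.

1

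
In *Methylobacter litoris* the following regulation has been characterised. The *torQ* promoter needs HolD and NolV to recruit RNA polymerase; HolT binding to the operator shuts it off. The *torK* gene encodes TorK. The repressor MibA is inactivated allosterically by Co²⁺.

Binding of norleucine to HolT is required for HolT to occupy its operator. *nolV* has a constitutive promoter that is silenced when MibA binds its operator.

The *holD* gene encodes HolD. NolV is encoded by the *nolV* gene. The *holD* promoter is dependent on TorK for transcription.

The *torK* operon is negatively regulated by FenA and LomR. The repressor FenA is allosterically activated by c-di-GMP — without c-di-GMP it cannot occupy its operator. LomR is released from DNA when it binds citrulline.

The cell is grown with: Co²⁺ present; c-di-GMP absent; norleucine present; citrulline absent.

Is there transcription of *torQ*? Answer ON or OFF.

c-di-GMP is absent, so FenA is inactive.
Citrulline is absent, so LomR is active.
With repressor LomR bound, *torK* is not transcribed.
So TorK is not produced.
Required activator TorK is absent, so *holD* is not transcribed.
So HolD is not produced.
Co²⁺ is present, so MibA is inactive.
With no repressor bound, *nolV* is transcribed.
So NolV is produced and active.
Norleucine is present, so HolT is active.
With repressor HolT bound, *torQ* is not transcribed.

OFF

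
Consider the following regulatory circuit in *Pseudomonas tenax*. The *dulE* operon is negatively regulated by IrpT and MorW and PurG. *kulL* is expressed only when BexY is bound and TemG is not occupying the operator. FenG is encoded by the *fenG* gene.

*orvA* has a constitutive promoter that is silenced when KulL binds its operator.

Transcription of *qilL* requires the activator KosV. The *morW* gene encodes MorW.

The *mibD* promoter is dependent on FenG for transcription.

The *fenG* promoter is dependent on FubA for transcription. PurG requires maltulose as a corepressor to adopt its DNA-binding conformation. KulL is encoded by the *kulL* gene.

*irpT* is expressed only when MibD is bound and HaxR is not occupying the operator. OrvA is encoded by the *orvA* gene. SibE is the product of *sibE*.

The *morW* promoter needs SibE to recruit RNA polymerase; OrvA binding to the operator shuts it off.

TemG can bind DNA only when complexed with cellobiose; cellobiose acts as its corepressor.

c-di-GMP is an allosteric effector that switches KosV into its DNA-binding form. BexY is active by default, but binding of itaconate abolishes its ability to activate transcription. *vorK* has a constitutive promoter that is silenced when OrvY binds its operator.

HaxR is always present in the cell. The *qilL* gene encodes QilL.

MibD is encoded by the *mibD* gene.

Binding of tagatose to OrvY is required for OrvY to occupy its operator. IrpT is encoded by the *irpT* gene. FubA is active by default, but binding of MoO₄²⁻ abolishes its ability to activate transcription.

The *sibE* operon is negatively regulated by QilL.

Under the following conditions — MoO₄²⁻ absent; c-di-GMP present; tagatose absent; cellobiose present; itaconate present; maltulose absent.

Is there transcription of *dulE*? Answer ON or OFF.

HaxR is produced constitutively and is active.
MoO₄²⁻ is absent, so FubA is active.
No repressor is bound and FubA is active, so *fenG* is transcribed.
So FenG is produced and active.
No repressor is bound and FenG is active, so *mibD* is transcribed.
So MibD is produced and active.
With repressor HaxR bound, *irpT* is not transcribed.
So IrpT is not produced.
c-di-GMP is present, so KosV is active.
No repressor is bound and KosV is active, so *qilL* is transcribed.
So QilL is produced and active.
With repressor QilL bound, *sibE* is not transcribed.
So SibE is not produced.
Itaconate is present, so BexY is inactive.
Cellobiose is present, so TemG is active.
With repressor TemG bound, *kulL* is not transcribed.
So KulL is not produced.
With no repressor bound, *orvA* is transcribed.
So OrvA is produced and active.
With repressor OrvA bound, *morW* is not transcribed.
So MorW is not produced.
Maltulose is absent, so PurG is inactive.
With no repressor bound, *dulE* is transcribed.

ON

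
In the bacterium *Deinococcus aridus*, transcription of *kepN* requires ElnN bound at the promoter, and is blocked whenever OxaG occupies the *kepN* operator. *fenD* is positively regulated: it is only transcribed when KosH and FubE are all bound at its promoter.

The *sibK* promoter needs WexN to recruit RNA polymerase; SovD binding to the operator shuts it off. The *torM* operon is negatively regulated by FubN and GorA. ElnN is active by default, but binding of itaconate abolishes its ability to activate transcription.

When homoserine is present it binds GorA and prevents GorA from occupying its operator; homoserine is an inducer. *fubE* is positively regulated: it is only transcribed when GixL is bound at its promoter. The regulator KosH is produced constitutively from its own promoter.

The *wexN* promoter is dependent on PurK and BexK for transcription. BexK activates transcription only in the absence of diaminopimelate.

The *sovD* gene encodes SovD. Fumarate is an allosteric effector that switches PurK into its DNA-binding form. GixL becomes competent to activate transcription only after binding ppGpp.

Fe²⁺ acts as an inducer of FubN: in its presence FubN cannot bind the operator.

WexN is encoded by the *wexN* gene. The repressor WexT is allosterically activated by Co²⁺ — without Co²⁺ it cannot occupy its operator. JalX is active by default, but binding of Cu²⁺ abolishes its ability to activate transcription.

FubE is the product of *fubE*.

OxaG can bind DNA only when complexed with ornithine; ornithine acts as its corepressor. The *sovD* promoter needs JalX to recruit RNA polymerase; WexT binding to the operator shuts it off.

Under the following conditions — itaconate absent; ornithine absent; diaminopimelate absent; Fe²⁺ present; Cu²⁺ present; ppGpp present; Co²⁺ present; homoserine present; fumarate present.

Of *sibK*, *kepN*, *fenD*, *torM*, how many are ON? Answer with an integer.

4

Fumarate is present, so PurK is active.
Diaminopimelate is absent, so BexK is active.
No repressor is bound and PurK and BexK are active, so *wexN* is transcribed.
So WexN is produced and active.
Co²⁺ is present, so WexT is active.
Cu²⁺ is present, so JalX is inactive.
With repressor WexT bound, *sovD* is not transcribed.
So SovD is not produced.
No repressor is bound and WexN is active, so *sibK* is transcribed.
→ *sibK* is ON.
Itaconate is absent, so ElnN is active.
Ornithine is absent, so OxaG is inactive.
No repressor is bound and ElnN is active, so *kepN* is transcribed.
→ *kepN* is ON.
KosH is produced constitutively and is active.
ppGpp is present, so GixL is active.
No repressor is bound and GixL is active, so *fubE* is transcribed.
So FubE is produced and active.
No repressor is bound and KosH and FubE are active, so *fenD* is transcribed.
→ *fenD* is ON.
Fe²⁺ is present, so FubN is inactive.
Homoserine is present, so GorA is inactive.
With no repressor bound, *torM* is transcribed.
→ *torM* is ON.
4 of the 4 genes are transcribed.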